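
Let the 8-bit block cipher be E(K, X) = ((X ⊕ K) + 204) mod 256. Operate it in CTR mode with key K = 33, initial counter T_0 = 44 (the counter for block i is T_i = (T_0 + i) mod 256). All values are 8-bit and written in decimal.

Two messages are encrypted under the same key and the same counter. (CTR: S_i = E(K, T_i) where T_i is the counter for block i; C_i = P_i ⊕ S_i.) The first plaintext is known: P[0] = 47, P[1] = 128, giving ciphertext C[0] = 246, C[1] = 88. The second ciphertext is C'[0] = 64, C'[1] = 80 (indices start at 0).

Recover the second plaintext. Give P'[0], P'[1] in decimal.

P'[0] = 153, P'[1] = 136

In CTR with a reused counter, both messages share the same keystream S_i, so C_i ⊕ C'_i = P_i ⊕ P'_i and thus P'_i = P_i ⊕ C_i ⊕ C'_i.
P'[0]: 47 ⊕ 246 ⊕ 64 = 153.
P'[1]: 128 ⊕ 88 ⊕ 80 = 136.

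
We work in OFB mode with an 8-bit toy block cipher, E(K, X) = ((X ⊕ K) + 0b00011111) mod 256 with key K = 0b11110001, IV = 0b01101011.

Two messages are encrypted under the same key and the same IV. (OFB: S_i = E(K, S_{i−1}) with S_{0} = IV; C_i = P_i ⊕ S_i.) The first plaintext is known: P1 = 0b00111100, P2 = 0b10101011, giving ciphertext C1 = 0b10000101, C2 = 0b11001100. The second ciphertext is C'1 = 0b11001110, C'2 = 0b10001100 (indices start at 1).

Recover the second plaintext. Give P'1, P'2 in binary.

In OFB with a reused IV, both messages share the same keystream S_i, so C_i ⊕ C'_i = P_i ⊕ P'_i and thus P'_i = P_i ⊕ C_i ⊕ C'_i.
P'1: 0b00111100 ⊕ 0b10000101 ⊕ 0b11001110 = 0b01110111.
P'2: 0b10101011 ⊕ 0b11001100 ⊕ 0b10001100 = 0b11101011.

P'1 = 0b01110111, P'2 = 0b11101011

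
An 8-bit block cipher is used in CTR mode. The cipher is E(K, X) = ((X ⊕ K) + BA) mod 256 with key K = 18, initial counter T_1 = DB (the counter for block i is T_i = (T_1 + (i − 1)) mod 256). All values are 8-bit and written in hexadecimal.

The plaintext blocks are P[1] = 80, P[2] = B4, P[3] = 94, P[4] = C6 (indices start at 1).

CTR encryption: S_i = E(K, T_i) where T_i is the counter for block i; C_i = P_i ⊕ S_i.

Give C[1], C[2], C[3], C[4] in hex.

C[1]: T = DB, S = E(K, T) = 7D; 80 ⊕ 7D = FD.
C[2]: T = DC, S = E(K, T) = 7E; B4 ⊕ 7E = CA.
C[3]: T = DD, S = E(K, T) = 7F; 94 ⊕ 7F = EB.
C[4]: T = DE, S = E(K, T) = 80; C6 ⊕ 80 = 46.

C[1] = FD, C[2] = CA, C[3] = EB, C[4] = 46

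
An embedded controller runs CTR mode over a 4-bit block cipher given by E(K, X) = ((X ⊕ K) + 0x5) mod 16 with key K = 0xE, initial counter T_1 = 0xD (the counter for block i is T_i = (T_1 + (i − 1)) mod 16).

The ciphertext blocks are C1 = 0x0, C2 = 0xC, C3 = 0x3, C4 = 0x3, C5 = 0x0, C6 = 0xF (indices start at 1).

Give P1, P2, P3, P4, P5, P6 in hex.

P1 = 0x8, P2 = 0x9, P3 = 0x5, P4 = 0x0, P5 = 0x4, P6 = 0xE

CTR decryption: S_i = E(K, T_i) where T_i is the counter for block i; P_i = C_i ⊕ S_i.
P1: T = 0xD, S = E(K, T) = 0x8; 0x0 ⊕ 0x8 = 0x8.
P2: T = 0xE, S = E(K, T) = 0x5; 0xC ⊕ 0x5 = 0x9.
P3: T = 0xF, S = E(K, T) = 0x6; 0x3 ⊕ 0x6 = 0x5.
P4: T = 0x0, S = E(K, T) = 0x3; 0x3 ⊕ 0x3 = 0x0.
P5: T = 0x1, S = E(K, T) = 0x4; 0x0 ⊕ 0x4 = 0x4.
P6: T = 0x2, S = E(K, T) = 0x1; 0xF ⊕ 0x1 = 0xE.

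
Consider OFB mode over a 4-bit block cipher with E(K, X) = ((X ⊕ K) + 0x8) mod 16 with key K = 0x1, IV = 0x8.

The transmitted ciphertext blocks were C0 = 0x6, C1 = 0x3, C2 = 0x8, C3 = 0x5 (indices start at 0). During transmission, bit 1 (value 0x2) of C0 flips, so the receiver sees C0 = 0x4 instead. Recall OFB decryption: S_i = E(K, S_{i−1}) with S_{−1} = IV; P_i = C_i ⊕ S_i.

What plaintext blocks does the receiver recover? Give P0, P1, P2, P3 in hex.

Only C0 changed, to 0x4. In OFB, a change in C_i flips the same bit in P_i only; the keystream is unaffected. Decrypting the received ciphertext:
P0: S = E(K, 0x8) = 0x1; 0x4 ⊕ 0x1 = 0x5.
P1: S = E(K, 0x1) = 0x8; 0x3 ⊕ 0x8 = 0xB.
P2: S = E(K, 0x8) = 0x1; 0x8 ⊕ 0x1 = 0x9.
P3: S = E(K, 0x1) = 0x8; 0x5 ⊕ 0x8 = 0xD.
Blocks that differ from the original plaintext: P0.

P0 = 0x5, P1 = 0xB, P2 = 0x9, P3 = 0xD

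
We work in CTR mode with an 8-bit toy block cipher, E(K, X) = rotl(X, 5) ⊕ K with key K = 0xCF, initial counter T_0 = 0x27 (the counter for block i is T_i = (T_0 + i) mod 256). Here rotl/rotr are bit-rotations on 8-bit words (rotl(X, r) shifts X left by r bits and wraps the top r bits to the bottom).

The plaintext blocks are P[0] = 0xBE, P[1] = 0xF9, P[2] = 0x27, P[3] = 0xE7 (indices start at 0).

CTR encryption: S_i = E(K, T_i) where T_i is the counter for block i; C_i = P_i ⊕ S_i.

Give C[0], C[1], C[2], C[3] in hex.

C[0] = 0x95, C[1] = 0x33, C[2] = 0xCD, C[3] = 0x6D

C[0]: T = 0x27, S = E(K, T) = 0x2B; 0xBE ⊕ 0x2B = 0x95.
C[1]: T = 0x28, S = E(K, T) = 0xCA; 0xF9 ⊕ 0xCA = 0x33.
C[2]: T = 0x29, S = E(K, T) = 0xEA; 0x27 ⊕ 0xEA = 0xCD.
C[3]: T = 0x2A, S = E(K, T) = 0x8A; 0xE7 ⊕ 0x8A = 0x6D.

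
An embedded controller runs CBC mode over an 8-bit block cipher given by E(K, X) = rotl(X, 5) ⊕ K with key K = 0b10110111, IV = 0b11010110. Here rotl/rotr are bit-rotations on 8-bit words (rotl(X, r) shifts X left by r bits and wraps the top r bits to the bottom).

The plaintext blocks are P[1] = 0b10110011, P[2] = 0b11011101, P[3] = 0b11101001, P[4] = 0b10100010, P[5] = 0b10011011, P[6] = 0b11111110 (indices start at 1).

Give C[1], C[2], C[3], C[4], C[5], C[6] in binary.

CBC encryption: C_i = E(K, P_i ⊕ C_{i−1}), with C_{0} = IV.
C[1]: P[1] ⊕ 0b11010110 = 0b01100101; E(K, 0b01100101) = 0b00011011.
C[2]: P[2] ⊕ 0b00011011 = 0b11000110; E(K, 0b11000110) = 0b01101111.
C[3]: P[3] ⊕ 0b01101111 = 0b10000110; E(K, 0b10000110) = 0b01100111.
C[4]: P[4] ⊕ 0b01100111 = 0b11000101; E(K, 0b11000101) = 0b00001111.
C[5]: P[5] ⊕ 0b00001111 = 0b10010100; E(K, 0b10010100) = 0b00100101.
C[6]: P[6] ⊕ 0b00100101 = 0b11011011; E(K, 0b11011011) = 0b11001100.

C[1] = 0b00011011, C[2] = 0b01101111, C[3] = 0b01100111, C[4] = 0b00001111, C[5] = 0b00100101, C[6] = 0b11001100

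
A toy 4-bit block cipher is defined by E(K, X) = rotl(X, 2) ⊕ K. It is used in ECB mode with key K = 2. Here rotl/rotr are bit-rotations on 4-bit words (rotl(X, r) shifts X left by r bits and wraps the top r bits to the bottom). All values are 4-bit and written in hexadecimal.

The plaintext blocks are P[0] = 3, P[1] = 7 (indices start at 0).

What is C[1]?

ECB encryption: C_i = E(K, P_i).
C[1]: E(K, 7) = F.

C[1] = F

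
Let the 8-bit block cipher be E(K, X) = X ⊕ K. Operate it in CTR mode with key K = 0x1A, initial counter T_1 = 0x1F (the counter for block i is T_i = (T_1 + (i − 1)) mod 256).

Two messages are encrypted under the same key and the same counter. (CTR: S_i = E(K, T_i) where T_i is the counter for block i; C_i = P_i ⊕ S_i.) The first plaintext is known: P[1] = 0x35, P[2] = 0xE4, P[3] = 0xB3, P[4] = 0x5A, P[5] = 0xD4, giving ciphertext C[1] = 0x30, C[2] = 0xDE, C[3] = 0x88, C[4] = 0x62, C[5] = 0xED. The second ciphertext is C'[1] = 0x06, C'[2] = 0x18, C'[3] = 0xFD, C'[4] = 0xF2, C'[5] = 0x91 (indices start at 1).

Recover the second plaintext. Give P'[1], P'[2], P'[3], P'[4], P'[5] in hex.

In CTR with a reused counter, both messages share the same keystream S_i, so C_i ⊕ C'_i = P_i ⊕ P'_i and thus P'_i = P_i ⊕ C_i ⊕ C'_i.
P'[1]: 0x35 ⊕ 0x30 ⊕ 0x06 = 0x03.
P'[2]: 0xE4 ⊕ 0xDE ⊕ 0x18 = 0x22.
P'[3]: 0xB3 ⊕ 0x88 ⊕ 0xFD = 0xC6.
P'[4]: 0x5A ⊕ 0x62 ⊕ 0xF2 = 0xCA.
P'[5]: 0xD4 ⊕ 0xED ⊕ 0x91 = 0xA8.

P'[1] = 0x03, P'[2] = 0x22, P'[3] = 0xC6, P'[4] = 0xCA, P'[5] = 0xA8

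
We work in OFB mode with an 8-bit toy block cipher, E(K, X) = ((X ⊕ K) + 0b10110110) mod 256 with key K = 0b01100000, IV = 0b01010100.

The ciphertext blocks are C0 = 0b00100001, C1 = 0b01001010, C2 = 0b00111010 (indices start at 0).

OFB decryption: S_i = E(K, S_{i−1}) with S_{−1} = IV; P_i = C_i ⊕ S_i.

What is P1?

P0: S = E(K, 0b01010100) = 0b11101010; 0b00100001 ⊕ 0b11101010 = 0b11001011.
P1: S = E(K, 0b11101010) = 0b01000000; 0b01001010 ⊕ 0b01000000 = 0b00001010.

P1 = 0b00001010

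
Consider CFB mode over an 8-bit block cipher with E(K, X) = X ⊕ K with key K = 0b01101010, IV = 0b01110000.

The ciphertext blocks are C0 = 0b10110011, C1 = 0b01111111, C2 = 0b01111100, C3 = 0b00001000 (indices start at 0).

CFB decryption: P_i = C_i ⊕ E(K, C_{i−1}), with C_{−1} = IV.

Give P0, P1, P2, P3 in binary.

P0 = 0b10101001, P1 = 0b10100110, P2 = 0b01101001, P3 = 0b00011110

P0: E(K, 0b01110000) = 0b00011010; 0b10110011 ⊕ 0b00011010 = 0b10101001.
P1: E(K, 0b10110011) = 0b11011001; 0b01111111 ⊕ 0b11011001 = 0b10100110.
P2: E(K, 0b01111111) = 0b00010101; 0b01111100 ⊕ 0b00010101 = 0b01101001.
P3: E(K, 0b01111100) = 0b00010110; 0b00001000 ⊕ 0b00010110 = 0b00011110.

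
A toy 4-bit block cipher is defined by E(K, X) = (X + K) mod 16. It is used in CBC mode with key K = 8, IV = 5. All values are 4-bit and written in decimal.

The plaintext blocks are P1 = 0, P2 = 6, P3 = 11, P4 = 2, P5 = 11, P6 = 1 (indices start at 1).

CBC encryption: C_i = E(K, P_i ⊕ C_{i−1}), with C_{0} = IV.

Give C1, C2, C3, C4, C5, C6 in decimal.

C1: P1 ⊕ 5 = 5; E(K, 5) = 13.
C2: P2 ⊕ 13 = 11; E(K, 11) = 3.
C3: P3 ⊕ 3 = 8; E(K, 8) = 0.
C4: P4 ⊕ 0 = 2; E(K, 2) = 10.
C5: P5 ⊕ 10 = 1; E(K, 1) = 9.
C6: P6 ⊕ 9 = 8; E(K, 8) = 0.

C1 = 13, C2 = 3, C3 = 0, C4 = 10, C5 = 9, C6 = 0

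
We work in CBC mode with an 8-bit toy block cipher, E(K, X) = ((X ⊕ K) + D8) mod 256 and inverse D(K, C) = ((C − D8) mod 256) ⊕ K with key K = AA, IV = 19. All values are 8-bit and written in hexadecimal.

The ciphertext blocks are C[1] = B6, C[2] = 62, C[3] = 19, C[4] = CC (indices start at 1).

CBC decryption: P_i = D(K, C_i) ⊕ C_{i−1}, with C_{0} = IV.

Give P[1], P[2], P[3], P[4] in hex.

P[1]: D(K, B6) = 74; 74 ⊕ 19 = 6D.
P[2]: D(K, 62) = 20; 20 ⊕ B6 = 96.
P[3]: D(K, 19) = EB; EB ⊕ 62 = 89.
P[4]: D(K, CC) = 5E; 5E ⊕ 19 = 47.

P[1] = 6D, P[2] = 96, P[3] = 89, P[4] = 47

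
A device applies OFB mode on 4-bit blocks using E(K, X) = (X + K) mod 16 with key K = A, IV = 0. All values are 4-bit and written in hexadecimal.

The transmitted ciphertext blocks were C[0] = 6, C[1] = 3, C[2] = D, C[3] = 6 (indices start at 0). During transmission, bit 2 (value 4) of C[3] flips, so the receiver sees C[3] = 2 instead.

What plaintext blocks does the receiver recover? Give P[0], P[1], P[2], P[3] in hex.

OFB decryption: S_i = E(K, S_{i−1}) with S_{−1} = IV; P_i = C_i ⊕ S_i.
Only C[3] changed, to 2. In OFB, a change in C_i flips the same bit in P_i only; the keystream is unaffected. Decrypting the received ciphertext:
P[0]: S = E(K, 0) = A; 6 ⊕ A = C.
P[1]: S = E(K, A) = 4; 3 ⊕ 4 = 7.
P[2]: S = E(K, 4) = E; D ⊕ E = 3.
P[3]: S = E(K, E) = 8; 2 ⊕ 8 = A.
Blocks that differ from the original plaintext: P[3].

P[0] = C, P[1] = 7, P[2] = 3, P[3] = A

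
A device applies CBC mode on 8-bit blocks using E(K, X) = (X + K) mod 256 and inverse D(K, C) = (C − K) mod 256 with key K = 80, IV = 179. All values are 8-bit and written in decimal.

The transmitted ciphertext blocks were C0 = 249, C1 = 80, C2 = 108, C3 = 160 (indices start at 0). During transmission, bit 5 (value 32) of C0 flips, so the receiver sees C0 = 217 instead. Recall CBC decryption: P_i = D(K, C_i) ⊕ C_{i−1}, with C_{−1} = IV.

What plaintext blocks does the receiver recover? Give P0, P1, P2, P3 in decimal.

Only C0 changed, to 217. In CBC, a change in C_i garbles P_i and flips the same bit in P_{i+1}. Decrypting the received ciphertext:
P0: D(K, 217) = 137; 137 ⊕ 179 = 58.
P1: D(K, 80) = 0; 0 ⊕ 217 = 217.
P2: D(K, 108) = 28; 28 ⊕ 80 = 76.
P3: D(K, 160) = 80; 80 ⊕ 108 = 60.
Blocks that differ from the original plaintext: P0, P1.

P0 = 58, P1 = 217, P2 = 76, P3 = 60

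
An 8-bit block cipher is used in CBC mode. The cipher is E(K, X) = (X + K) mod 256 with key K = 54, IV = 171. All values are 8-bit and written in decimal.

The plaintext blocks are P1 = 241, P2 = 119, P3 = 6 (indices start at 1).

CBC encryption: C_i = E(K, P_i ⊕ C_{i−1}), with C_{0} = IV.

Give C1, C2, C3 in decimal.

C1 = 144, C2 = 29, C3 = 81

C1: P1 ⊕ 171 = 90; E(K, 90) = 144.
C2: P2 ⊕ 144 = 231; E(K, 231) = 29.
C3: P3 ⊕ 29 = 27; E(K, 27) = 81.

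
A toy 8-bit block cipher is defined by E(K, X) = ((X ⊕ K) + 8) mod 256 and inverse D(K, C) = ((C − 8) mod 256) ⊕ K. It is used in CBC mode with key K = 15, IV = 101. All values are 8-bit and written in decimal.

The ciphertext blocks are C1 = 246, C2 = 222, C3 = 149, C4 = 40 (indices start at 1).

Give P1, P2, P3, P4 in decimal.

P1 = 132, P2 = 47, P3 = 92, P4 = 186

CBC decryption: P_i = D(K, C_i) ⊕ C_{i−1}, with C_{0} = IV.
P1: D(K, 246) = 225; 225 ⊕ 101 = 132.
P2: D(K, 222) = 217; 217 ⊕ 246 = 47.
P3: D(K, 149) = 130; 130 ⊕ 222 = 92.
P4: D(K, 40) = 47; 47 ⊕ 149 = 186.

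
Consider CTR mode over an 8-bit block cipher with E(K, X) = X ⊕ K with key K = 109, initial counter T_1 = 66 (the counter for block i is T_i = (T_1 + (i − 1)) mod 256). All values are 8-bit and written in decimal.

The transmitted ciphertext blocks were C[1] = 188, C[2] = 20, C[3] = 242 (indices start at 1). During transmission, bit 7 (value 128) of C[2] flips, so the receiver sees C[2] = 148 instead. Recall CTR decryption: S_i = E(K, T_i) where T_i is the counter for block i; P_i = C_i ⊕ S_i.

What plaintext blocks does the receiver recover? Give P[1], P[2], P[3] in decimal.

P[1] = 147, P[2] = 186, P[3] = 219

Only C[2] changed, to 148. In CTR, a change in C_i flips the same bit in P_i only; the keystream is unaffected. Decrypting the received ciphertext:
P[1]: T = 66, S = E(K, T) = 47; 188 ⊕ 47 = 147.
P[2]: T = 67, S = E(K, T) = 46; 148 ⊕ 46 = 186.
P[3]: T = 68, S = E(K, T) = 41; 242 ⊕ 41 = 219.
Blocks that differ from the original plaintext: P[2].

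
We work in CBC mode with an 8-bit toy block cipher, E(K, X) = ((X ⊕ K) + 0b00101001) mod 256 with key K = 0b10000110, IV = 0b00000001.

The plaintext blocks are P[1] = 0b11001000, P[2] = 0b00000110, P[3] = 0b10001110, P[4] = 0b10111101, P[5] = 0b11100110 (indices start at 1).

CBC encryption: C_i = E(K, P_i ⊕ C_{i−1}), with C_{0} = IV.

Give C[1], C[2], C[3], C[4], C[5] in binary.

C[1]: P[1] ⊕ 0b00000001 = 0b11001001; E(K, 0b11001001) = 0b01111000.
C[2]: P[2] ⊕ 0b01111000 = 0b01111110; E(K, 0b01111110) = 0b00100001.
C[3]: P[3] ⊕ 0b00100001 = 0b10101111; E(K, 0b10101111) = 0b01010010.
C[4]: P[4] ⊕ 0b01010010 = 0b11101111; E(K, 0b11101111) = 0b10010010.
C[5]: P[5] ⊕ 0b10010010 = 0b01110100; E(K, 0b01110100) = 0b00011011.

C[1] = 0b01111000, C[2] = 0b00100001, C[3] = 0b01010010, C[4] = 0b10010010, C[5] = 0b00011011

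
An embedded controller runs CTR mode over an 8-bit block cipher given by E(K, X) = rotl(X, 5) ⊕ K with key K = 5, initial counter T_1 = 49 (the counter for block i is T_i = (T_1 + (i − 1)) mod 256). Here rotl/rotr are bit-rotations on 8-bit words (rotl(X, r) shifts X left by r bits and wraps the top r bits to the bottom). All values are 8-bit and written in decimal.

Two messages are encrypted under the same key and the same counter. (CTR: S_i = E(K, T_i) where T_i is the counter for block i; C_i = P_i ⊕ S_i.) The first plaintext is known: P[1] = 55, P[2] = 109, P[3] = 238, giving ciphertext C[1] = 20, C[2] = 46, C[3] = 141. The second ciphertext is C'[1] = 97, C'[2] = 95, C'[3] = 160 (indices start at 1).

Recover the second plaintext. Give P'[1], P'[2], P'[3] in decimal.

In CTR with a reused counter, both messages share the same keystream S_i, so C_i ⊕ C'_i = P_i ⊕ P'_i and thus P'_i = P_i ⊕ C_i ⊕ C'_i.
P'[1]: 55 ⊕ 20 ⊕ 97 = 66.
P'[2]: 109 ⊕ 46 ⊕ 95 = 28.
P'[3]: 238 ⊕ 141 ⊕ 160 = 195.

P'[1] = 66, P'[2] = 28, P'[3] = 195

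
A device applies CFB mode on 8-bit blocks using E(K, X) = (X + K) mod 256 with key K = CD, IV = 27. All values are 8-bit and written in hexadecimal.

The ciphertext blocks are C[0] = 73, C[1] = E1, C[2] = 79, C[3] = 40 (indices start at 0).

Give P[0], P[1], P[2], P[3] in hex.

CFB decryption: P_i = C_i ⊕ E(K, C_{i−1}), with C_{−1} = IV.
P[0]: E(K, 27) = F4; 73 ⊕ F4 = 87.
P[1]: E(K, 73) = 40; E1 ⊕ 40 = A1.
P[2]: E(K, E1) = AE; 79 ⊕ AE = D7.
P[3]: E(K, 79) = 46; 40 ⊕ 46 = 06.

P[0] = 87, P[1] = A1, P[2] = D7, P[3] = 06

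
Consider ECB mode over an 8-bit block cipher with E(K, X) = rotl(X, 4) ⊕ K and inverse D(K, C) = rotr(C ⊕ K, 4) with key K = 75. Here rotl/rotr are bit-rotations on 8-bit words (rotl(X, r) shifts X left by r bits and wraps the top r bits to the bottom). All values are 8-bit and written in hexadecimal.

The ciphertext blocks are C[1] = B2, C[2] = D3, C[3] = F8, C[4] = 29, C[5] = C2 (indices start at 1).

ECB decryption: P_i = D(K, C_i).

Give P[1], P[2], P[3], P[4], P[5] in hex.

P[1]: D(K, B2) = 7C.
P[2]: D(K, D3) = 6A.
P[3]: D(K, F8) = D8.
P[4]: D(K, 29) = C5.
P[5]: D(K, C2) = 7B.

P[1] = 7C, P[2] = 6A, P[3] = D8, P[4] = C5, P[5] = 7B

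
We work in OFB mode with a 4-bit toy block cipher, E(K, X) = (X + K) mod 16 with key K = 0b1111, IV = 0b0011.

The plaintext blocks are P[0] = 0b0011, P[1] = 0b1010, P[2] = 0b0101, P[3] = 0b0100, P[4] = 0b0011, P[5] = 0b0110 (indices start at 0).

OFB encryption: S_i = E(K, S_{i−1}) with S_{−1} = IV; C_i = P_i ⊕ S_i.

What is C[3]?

C[3] = 0b1011

C[0]: S = E(K, 0b0011) = 0b0010; 0b0011 ⊕ 0b0010 = 0b0001.
C[1]: S = E(K, 0b0010) = 0b0001; 0b1010 ⊕ 0b0001 = 0b1011.
C[2]: S = E(K, 0b0001) = 0b0000; 0b0101 ⊕ 0b0000 = 0b0101.
C[3]: S = E(K, 0b0000) = 0b1111; 0b0100 ⊕ 0b1111 = 0b1011.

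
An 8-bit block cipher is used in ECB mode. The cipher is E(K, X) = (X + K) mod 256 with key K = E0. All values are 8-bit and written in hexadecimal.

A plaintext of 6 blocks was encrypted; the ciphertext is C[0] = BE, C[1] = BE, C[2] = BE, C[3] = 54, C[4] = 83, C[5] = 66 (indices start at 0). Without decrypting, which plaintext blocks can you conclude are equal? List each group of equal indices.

ECB encrypts each block independently with the same key, so equal ciphertext blocks imply equal plaintext blocks.
C[0] = C[1] = C[2] = BE, so P[0] = P[1] = P[2].

P[0] = P[1] = P[2]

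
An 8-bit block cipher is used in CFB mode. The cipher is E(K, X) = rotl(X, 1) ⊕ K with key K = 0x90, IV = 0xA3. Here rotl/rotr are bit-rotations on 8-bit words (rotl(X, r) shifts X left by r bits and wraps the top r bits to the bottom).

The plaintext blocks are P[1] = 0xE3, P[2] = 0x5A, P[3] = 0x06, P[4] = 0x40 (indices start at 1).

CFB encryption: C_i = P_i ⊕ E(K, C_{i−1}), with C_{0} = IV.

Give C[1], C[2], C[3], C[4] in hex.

C[1] = 0x34, C[2] = 0xA2, C[3] = 0xD3, C[4] = 0x77

C[1]: E(K, 0xA3) = 0xD7; 0xE3 ⊕ 0xD7 = 0x34.
C[2]: E(K, 0x34) = 0xF8; 0x5A ⊕ 0xF8 = 0xA2.
C[3]: E(K, 0xA2) = 0xD5; 0x06 ⊕ 0xD5 = 0xD3.
C[4]: E(K, 0xD3) = 0x37; 0x40 ⊕ 0x37 = 0x77.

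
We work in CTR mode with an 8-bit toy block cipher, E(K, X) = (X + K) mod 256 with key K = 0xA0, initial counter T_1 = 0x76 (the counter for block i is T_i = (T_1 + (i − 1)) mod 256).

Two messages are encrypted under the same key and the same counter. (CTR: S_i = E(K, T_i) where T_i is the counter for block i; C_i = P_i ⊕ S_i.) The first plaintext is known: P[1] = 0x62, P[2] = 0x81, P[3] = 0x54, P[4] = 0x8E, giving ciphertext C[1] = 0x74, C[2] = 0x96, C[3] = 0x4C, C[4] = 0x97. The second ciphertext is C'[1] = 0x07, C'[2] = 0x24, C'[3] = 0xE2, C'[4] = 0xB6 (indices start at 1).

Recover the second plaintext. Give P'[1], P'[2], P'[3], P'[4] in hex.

In CTR with a reused counter, both messages share the same keystream S_i, so C_i ⊕ C'_i = P_i ⊕ P'_i and thus P'_i = P_i ⊕ C_i ⊕ C'_i.
P'[1]: 0x62 ⊕ 0x74 ⊕ 0x07 = 0x11.
P'[2]: 0x81 ⊕ 0x96 ⊕ 0x24 = 0x33.
P'[3]: 0x54 ⊕ 0x4C ⊕ 0xE2 = 0xFA.
P'[4]: 0x8E ⊕ 0x97 ⊕ 0xB6 = 0xAF.

P'[1] = 0x11, P'[2] = 0x33, P'[3] = 0xFA, P'[4] = 0xAF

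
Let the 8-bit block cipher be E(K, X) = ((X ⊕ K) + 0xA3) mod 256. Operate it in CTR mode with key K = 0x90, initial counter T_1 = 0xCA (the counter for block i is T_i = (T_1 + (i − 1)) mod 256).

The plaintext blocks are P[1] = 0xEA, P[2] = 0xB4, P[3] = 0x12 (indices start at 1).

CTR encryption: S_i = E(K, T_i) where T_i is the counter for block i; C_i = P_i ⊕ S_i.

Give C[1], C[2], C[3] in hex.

C[1] = 0x17, C[2] = 0x4A, C[3] = 0xED

C[1]: T = 0xCA, S = E(K, T) = 0xFD; 0xEA ⊕ 0xFD = 0x17.
C[2]: T = 0xCB, S = E(K, T) = 0xFE; 0xB4 ⊕ 0xFE = 0x4A.
C[3]: T = 0xCC, S = E(K, T) = 0xFF; 0x12 ⊕ 0xFF = 0xED.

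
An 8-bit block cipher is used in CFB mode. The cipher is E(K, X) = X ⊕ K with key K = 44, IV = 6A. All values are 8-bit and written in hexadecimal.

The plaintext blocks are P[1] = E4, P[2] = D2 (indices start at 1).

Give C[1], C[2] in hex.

C[1] = CA, C[2] = 5C

CFB encryption: C_i = P_i ⊕ E(K, C_{i−1}), with C_{0} = IV.
C[1]: E(K, 6A) = 2E; E4 ⊕ 2E = CA.
C[2]: E(K, CA) = 8E; D2 ⊕ 8E = 5C.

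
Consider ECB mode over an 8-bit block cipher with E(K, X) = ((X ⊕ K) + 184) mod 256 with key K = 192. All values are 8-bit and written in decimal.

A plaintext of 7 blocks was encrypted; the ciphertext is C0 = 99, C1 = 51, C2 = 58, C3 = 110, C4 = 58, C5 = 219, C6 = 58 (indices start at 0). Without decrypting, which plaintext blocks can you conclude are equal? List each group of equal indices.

ECB encrypts each block independently with the same key, so equal ciphertext blocks imply equal plaintext blocks.
C2 = C4 = C6 = 58, so P2 = P4 = P6.

P2 = P4 = P6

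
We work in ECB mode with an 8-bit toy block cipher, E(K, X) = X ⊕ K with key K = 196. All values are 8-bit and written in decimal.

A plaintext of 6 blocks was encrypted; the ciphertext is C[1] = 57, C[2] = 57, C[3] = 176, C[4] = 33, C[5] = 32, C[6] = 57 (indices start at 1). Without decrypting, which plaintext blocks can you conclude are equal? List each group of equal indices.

ECB encrypts each block independently with the same key, so equal ciphertext blocks imply equal plaintext blocks.
C[1] = C[2] = C[6] = 57, so P[1] = P[2] = P[6].

P[1] = P[2] = P[6]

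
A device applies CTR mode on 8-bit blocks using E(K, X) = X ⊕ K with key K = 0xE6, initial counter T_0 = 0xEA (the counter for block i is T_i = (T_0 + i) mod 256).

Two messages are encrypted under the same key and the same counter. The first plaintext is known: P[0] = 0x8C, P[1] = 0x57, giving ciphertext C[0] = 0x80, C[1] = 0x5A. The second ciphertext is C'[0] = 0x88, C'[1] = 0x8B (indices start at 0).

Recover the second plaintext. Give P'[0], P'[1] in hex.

P'[0] = 0x84, P'[1] = 0x86

In CTR with a reused counter, both messages share the same keystream S_i, so C_i ⊕ C'_i = P_i ⊕ P'_i and thus P'_i = P_i ⊕ C_i ⊕ C'_i.
P'[0]: 0x8C ⊕ 0x80 ⊕ 0x88 = 0x84.
P'[1]: 0x57 ⊕ 0x5A ⊕ 0x8B = 0x86.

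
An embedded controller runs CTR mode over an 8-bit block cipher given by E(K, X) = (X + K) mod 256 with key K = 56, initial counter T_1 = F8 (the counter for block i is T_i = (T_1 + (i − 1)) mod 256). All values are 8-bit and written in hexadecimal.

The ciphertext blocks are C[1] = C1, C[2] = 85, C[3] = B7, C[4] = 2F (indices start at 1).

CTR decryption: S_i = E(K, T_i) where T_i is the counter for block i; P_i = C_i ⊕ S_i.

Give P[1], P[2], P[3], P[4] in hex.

P[1]: T = F8, S = E(K, T) = 4E; C1 ⊕ 4E = 8F.
P[2]: T = F9, S = E(K, T) = 4F; 85 ⊕ 4F = CA.
P[3]: T = FA, S = E(K, T) = 50; B7 ⊕ 50 = E7.
P[4]: T = FB, S = E(K, T) = 51; 2F ⊕ 51 = 7E.

P[1] = 8F, P[2] = CA, P[3] = E7, P[4] = 7E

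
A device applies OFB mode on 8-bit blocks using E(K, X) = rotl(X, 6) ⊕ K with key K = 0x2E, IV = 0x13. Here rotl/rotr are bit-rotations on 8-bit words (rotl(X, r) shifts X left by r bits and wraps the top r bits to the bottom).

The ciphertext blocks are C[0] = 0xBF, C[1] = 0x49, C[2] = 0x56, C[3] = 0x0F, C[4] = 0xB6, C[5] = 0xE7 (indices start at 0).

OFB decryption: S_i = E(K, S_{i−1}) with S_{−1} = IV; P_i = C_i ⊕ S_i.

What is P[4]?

P[0]: S = E(K, 0x13) = 0xEA; 0xBF ⊕ 0xEA = 0x55.
P[1]: S = E(K, 0xEA) = 0x94; 0x49 ⊕ 0x94 = 0xDD.
P[2]: S = E(K, 0x94) = 0x0B; 0x56 ⊕ 0x0B = 0x5D.
P[3]: S = E(K, 0x0B) = 0xEC; 0x0F ⊕ 0xEC = 0xE3.
P[4]: S = E(K, 0xEC) = 0x15; 0xB6 ⊕ 0x15 = 0xA3.

P[4] = 0xA3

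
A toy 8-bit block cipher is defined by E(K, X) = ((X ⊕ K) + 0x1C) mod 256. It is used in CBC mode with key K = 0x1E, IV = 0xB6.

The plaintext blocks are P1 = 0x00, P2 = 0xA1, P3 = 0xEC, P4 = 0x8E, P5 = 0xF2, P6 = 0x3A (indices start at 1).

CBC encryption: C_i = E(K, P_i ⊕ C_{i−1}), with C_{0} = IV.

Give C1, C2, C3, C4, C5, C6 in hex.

C1 = 0xC4, C2 = 0x97, C3 = 0x81, C4 = 0x2D, C5 = 0xDD, C6 = 0x15

C1: P1 ⊕ 0xB6 = 0xB6; E(K, 0xB6) = 0xC4.
C2: P2 ⊕ 0xC4 = 0x65; E(K, 0x65) = 0x97.
C3: P3 ⊕ 0x97 = 0x7B; E(K, 0x7B) = 0x81.
C4: P4 ⊕ 0x81 = 0x0F; E(K, 0x0F) = 0x2D.
C5: P5 ⊕ 0x2D = 0xDF; E(K, 0xDF) = 0xDD.
C6: P6 ⊕ 0xDD = 0xE7; E(K, 0xE7) = 0x15.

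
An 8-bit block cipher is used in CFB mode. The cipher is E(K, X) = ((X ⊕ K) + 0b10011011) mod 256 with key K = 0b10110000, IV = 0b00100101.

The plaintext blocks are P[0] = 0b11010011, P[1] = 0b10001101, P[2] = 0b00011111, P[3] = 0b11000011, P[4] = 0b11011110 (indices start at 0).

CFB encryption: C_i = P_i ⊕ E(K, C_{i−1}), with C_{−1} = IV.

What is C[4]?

C[0]: E(K, 0b00100101) = 0b00110000; 0b11010011 ⊕ 0b00110000 = 0b11100011.
C[1]: E(K, 0b11100011) = 0b11101110; 0b10001101 ⊕ 0b11101110 = 0b01100011.
C[2]: E(K, 0b01100011) = 0b01101110; 0b00011111 ⊕ 0b01101110 = 0b01110001.
C[3]: E(K, 0b01110001) = 0b01011100; 0b11000011 ⊕ 0b01011100 = 0b10011111.
C[4]: E(K, 0b10011111) = 0b11001010; 0b11011110 ⊕ 0b11001010 = 0b00010100.

C[4] = 0b00010100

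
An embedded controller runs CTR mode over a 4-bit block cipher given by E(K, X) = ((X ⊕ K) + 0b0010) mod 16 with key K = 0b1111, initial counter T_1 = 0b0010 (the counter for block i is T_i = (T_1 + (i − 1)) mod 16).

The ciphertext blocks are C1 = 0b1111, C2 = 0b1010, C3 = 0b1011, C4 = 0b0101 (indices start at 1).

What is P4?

CTR decryption: S_i = E(K, T_i) where T_i is the counter for block i; P_i = C_i ⊕ S_i.
P4: T = 0b0101, S = E(K, T) = 0b1100; 0b0101 ⊕ 0b1100 = 0b1001.

P4 = 0b1001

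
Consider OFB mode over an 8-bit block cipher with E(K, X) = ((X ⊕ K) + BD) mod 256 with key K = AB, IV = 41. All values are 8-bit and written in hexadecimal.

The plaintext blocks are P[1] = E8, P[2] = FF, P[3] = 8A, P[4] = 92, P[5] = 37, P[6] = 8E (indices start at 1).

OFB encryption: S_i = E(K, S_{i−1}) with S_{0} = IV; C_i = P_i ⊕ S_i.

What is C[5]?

C[1]: S = E(K, 41) = A7; E8 ⊕ A7 = 4F.
C[2]: S = E(K, A7) = C9; FF ⊕ C9 = 36.
C[3]: S = E(K, C9) = 1F; 8A ⊕ 1F = 95.
C[4]: S = E(K, 1F) = 71; 92 ⊕ 71 = E3.
C[5]: S = E(K, 71) = 97; 37 ⊕ 97 = A0.

C[5] = A0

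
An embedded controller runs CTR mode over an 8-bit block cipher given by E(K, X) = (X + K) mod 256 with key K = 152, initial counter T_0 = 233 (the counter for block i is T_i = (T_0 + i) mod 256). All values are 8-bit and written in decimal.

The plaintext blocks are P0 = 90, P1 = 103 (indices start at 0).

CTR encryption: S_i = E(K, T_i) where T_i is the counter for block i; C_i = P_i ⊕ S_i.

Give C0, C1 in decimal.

C0 = 219, C1 = 229

C0: T = 233, S = E(K, T) = 129; 90 ⊕ 129 = 219.
C1: T = 234, S = E(K, T) = 130; 103 ⊕ 130 = 229.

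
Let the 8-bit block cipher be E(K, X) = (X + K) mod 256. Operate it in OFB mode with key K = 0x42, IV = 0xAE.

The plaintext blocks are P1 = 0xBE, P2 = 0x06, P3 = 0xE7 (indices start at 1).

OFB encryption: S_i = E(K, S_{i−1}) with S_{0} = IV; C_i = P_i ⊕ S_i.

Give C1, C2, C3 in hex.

C1 = 0x4E, C2 = 0x34, C3 = 0x93

C1: S = E(K, 0xAE) = 0xF0; 0xBE ⊕ 0xF0 = 0x4E.
C2: S = E(K, 0xF0) = 0x32; 0x06 ⊕ 0x32 = 0x34.
C3: S = E(K, 0x32) = 0x74; 0xE7 ⊕ 0x74 = 0x93.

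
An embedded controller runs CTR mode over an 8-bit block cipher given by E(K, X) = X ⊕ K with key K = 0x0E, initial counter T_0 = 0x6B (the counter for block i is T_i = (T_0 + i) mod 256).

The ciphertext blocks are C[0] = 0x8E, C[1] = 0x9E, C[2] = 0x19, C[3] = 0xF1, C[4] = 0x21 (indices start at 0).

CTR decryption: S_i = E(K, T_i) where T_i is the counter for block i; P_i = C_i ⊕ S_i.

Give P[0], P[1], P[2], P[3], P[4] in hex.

P[0] = 0xEB, P[1] = 0xFC, P[2] = 0x7A, P[3] = 0x91, P[4] = 0x40

P[0]: T = 0x6B, S = E(K, T) = 0x65; 0x8E ⊕ 0x65 = 0xEB.
P[1]: T = 0x6C, S = E(K, T) = 0x62; 0x9E ⊕ 0x62 = 0xFC.
P[2]: T = 0x6D, S = E(K, T) = 0x63; 0x19 ⊕ 0x63 = 0x7A.
P[3]: T = 0x6E, S = E(K, T) = 0x60; 0xF1 ⊕ 0x60 = 0x91.
P[4]: T = 0x6F, S = E(K, T) = 0x61; 0x21 ⊕ 0x61 = 0x40.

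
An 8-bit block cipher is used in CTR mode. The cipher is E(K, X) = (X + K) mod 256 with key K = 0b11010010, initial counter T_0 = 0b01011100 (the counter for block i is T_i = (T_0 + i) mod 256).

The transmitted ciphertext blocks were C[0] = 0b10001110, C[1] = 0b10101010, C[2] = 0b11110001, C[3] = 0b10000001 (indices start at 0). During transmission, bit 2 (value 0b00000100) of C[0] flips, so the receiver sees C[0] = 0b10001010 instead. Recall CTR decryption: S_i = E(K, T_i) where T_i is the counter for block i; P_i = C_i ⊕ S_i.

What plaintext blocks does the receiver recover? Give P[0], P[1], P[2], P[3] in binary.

Only C[0] changed, to 0b10001010. In CTR, a change in C_i flips the same bit in P_i only; the keystream is unaffected. Decrypting the received ciphertext:
P[0]: T = 0b01011100, S = E(K, T) = 0b00101110; 0b10001010 ⊕ 0b00101110 = 0b10100100.
P[1]: T = 0b01011101, S = E(K, T) = 0b00101111; 0b10101010 ⊕ 0b00101111 = 0b10000101.
P[2]: T = 0b01011110, S = E(K, T) = 0b00110000; 0b11110001 ⊕ 0b00110000 = 0b11000001.
P[3]: T = 0b01011111, S = E(K, T) = 0b00110001; 0b10000001 ⊕ 0b00110001 = 0b10110000.
Blocks that differ from the original plaintext: P[0].

P[0] = 0b10100100, P[1] = 0b10000101, P[2] = 0b11000001, P[3] = 0b10110000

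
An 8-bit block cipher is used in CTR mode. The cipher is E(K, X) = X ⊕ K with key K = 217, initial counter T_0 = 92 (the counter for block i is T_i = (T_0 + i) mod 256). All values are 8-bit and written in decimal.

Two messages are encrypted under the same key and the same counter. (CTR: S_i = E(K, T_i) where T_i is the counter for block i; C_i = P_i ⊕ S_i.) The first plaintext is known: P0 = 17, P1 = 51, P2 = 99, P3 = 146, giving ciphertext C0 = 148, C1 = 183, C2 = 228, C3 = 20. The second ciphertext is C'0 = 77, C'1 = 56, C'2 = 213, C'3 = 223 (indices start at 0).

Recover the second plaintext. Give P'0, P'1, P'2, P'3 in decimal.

P'0 = 200, P'1 = 188, P'2 = 82, P'3 = 89

In CTR with a reused counter, both messages share the same keystream S_i, so C_i ⊕ C'_i = P_i ⊕ P'_i and thus P'_i = P_i ⊕ C_i ⊕ C'_i.
P'0: 17 ⊕ 148 ⊕ 77 = 200.
P'1: 51 ⊕ 183 ⊕ 56 = 188.
P'2: 99 ⊕ 228 ⊕ 213 = 82.
P'3: 146 ⊕ 20 ⊕ 223 = 89.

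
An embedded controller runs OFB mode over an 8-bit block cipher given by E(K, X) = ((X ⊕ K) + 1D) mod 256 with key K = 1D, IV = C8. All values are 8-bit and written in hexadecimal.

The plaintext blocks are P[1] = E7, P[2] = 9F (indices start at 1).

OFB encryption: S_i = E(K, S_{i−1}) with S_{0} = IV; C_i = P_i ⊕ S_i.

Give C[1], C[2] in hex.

C[1]: S = E(K, C8) = F2; E7 ⊕ F2 = 15.
C[2]: S = E(K, F2) = 0C; 9F ⊕ 0C = 93.

C[1] = 15, C[2] = 93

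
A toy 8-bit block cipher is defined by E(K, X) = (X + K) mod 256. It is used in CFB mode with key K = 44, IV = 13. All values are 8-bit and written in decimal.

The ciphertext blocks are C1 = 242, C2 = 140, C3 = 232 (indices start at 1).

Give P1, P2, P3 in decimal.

CFB decryption: P_i = C_i ⊕ E(K, C_{i−1}), with C_{0} = IV.
P1: E(K, 13) = 57; 242 ⊕ 57 = 203.
P2: E(K, 242) = 30; 140 ⊕ 30 = 146.
P3: E(K, 140) = 184; 232 ⊕ 184 = 80.

P1 = 203, P2 = 146, P3 = 80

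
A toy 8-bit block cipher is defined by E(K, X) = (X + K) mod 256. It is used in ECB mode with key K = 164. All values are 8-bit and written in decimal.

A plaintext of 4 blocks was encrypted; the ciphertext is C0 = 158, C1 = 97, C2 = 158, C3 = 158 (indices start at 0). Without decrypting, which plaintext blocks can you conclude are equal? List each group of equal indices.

P0 = P2 = P3

ECB encrypts each block independently with the same key, so equal ciphertext blocks imply equal plaintext blocks.
C0 = C2 = C3 = 158, so P0 = P2 = P3.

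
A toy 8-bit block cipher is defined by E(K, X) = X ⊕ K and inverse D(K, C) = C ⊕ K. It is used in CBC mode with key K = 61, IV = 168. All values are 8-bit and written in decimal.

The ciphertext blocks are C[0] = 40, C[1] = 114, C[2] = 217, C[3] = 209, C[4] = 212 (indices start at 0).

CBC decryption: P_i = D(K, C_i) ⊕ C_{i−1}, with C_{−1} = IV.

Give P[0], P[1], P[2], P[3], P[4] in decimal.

P[0] = 189, P[1] = 103, P[2] = 150, P[3] = 53, P[4] = 56

P[0]: D(K, 40) = 21; 21 ⊕ 168 = 189.
P[1]: D(K, 114) = 79; 79 ⊕ 40 = 103.
P[2]: D(K, 217) = 228; 228 ⊕ 114 = 150.
P[3]: D(K, 209) = 236; 236 ⊕ 217 = 53.
P[4]: D(K, 212) = 233; 233 ⊕ 209 = 56.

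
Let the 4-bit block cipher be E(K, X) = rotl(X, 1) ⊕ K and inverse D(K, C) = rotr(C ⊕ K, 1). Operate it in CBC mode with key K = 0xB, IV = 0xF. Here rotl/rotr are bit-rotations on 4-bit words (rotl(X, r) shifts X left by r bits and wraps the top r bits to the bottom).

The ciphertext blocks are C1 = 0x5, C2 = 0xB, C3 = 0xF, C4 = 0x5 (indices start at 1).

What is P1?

P1 = 0x8

CBC decryption: P_i = D(K, C_i) ⊕ C_{i−1}, with C_{0} = IV.
P1: D(K, 0x5) = 0x7; 0x7 ⊕ 0xF = 0x8.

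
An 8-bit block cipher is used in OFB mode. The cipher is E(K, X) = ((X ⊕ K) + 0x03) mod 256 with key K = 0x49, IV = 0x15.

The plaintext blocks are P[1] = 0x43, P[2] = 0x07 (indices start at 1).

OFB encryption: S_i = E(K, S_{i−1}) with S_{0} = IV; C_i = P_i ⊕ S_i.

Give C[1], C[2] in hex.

C[1]: S = E(K, 0x15) = 0x5F; 0x43 ⊕ 0x5F = 0x1C.
C[2]: S = E(K, 0x5F) = 0x19; 0x07 ⊕ 0x19 = 0x1E.

C[1] = 0x1C, C[2] = 0x1E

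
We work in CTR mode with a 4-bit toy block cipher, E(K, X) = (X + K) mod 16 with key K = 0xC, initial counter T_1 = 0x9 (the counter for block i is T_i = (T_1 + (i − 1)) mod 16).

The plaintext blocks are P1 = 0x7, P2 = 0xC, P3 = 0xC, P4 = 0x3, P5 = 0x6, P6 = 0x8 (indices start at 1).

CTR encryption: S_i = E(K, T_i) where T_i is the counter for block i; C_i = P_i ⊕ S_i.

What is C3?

C3 = 0xB

C1: T = 0x9, S = E(K, T) = 0x5; 0x7 ⊕ 0x5 = 0x2.
C2: T = 0xA, S = E(K, T) = 0x6; 0xC ⊕ 0x6 = 0xA.
C3: T = 0xB, S = E(K, T) = 0x7; 0xC ⊕ 0x7 = 0xB.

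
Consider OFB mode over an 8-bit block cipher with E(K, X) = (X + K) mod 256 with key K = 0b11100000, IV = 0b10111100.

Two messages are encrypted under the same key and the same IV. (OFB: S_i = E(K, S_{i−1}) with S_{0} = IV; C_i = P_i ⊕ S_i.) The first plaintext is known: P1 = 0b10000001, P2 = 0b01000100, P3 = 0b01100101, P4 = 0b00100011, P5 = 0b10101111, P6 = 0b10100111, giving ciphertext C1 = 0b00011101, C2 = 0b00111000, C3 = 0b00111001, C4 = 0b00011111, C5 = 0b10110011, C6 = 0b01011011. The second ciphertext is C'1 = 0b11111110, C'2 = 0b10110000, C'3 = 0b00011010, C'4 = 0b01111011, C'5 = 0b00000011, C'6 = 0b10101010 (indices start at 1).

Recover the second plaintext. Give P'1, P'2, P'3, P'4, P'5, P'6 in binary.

In OFB with a reused IV, both messages share the same keystream S_i, so C_i ⊕ C'_i = P_i ⊕ P'_i and thus P'_i = P_i ⊕ C_i ⊕ C'_i.
P'1: 0b10000001 ⊕ 0b00011101 ⊕ 0b11111110 = 0b01100010.
P'2: 0b01000100 ⊕ 0b00111000 ⊕ 0b10110000 = 0b11001100.
P'3: 0b01100101 ⊕ 0b00111001 ⊕ 0b00011010 = 0b01000110.
P'4: 0b00100011 ⊕ 0b00011111 ⊕ 0b01111011 = 0b01000111.
P'5: 0b10101111 ⊕ 0b10110011 ⊕ 0b00000011 = 0b00011111.
P'6: 0b10100111 ⊕ 0b01011011 ⊕ 0b10101010 = 0b01010110.

P'1 = 0b01100010, P'2 = 0b11001100, P'3 = 0b01000110, P'4 = 0b01000111, P'5 = 0b00011111, P'6 = 0b01010110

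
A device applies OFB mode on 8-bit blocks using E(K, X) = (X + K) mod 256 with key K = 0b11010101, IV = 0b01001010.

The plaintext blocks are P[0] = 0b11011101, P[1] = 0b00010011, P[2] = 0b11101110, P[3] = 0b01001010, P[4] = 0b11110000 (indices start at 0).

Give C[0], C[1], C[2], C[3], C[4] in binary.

C[0] = 0b11000010, C[1] = 0b11100111, C[2] = 0b00100111, C[3] = 0b11010100, C[4] = 0b10000011

OFB encryption: S_i = E(K, S_{i−1}) with S_{−1} = IV; C_i = P_i ⊕ S_i.
C[0]: S = E(K, 0b01001010) = 0b00011111; 0b11011101 ⊕ 0b00011111 = 0b11000010.
C[1]: S = E(K, 0b00011111) = 0b11110100; 0b00010011 ⊕ 0b11110100 = 0b11100111.
C[2]: S = E(K, 0b11110100) = 0b11001001; 0b11101110 ⊕ 0b11001001 = 0b00100111.
C[3]: S = E(K, 0b11001001) = 0b10011110; 0b01001010 ⊕ 0b10011110 = 0b11010100.
C[4]: S = E(K, 0b10011110) = 0b01110011; 0b11110000 ⊕ 0b01110011 = 0b10000011.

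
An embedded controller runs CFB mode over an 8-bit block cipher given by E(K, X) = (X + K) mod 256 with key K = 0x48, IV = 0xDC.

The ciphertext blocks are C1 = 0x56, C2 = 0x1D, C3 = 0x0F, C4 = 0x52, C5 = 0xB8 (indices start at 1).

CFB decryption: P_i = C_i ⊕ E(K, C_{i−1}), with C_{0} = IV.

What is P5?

P5 = 0x22

P5: E(K, 0x52) = 0x9A; 0xB8 ⊕ 0x9A = 0x22.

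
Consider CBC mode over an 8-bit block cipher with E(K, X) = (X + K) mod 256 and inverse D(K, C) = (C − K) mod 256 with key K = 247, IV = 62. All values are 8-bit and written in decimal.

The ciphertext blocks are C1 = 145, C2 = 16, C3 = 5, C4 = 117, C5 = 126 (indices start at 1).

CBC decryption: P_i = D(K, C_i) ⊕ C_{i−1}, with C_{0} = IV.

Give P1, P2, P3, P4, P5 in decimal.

P1 = 164, P2 = 136, P3 = 30, P4 = 123, P5 = 242

P1: D(K, 145) = 154; 154 ⊕ 62 = 164.
P2: D(K, 16) = 25; 25 ⊕ 145 = 136.
P3: D(K, 5) = 14; 14 ⊕ 16 = 30.
P4: D(K, 117) = 126; 126 ⊕ 5 = 123.
P5: D(K, 126) = 135; 135 ⊕ 117 = 242.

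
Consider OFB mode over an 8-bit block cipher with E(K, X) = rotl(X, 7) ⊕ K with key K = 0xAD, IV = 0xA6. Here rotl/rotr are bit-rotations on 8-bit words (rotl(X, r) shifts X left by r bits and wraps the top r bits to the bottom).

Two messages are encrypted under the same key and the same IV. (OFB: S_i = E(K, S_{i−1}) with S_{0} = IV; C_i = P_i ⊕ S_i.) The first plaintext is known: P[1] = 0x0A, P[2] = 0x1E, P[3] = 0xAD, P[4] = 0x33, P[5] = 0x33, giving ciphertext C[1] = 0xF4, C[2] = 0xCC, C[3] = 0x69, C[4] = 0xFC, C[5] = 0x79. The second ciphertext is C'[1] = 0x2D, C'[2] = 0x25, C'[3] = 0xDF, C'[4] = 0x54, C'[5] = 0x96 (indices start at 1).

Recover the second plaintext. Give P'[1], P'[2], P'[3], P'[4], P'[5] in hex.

In OFB with a reused IV, both messages share the same keystream S_i, so C_i ⊕ C'_i = P_i ⊕ P'_i and thus P'_i = P_i ⊕ C_i ⊕ C'_i.
P'[1]: 0x0A ⊕ 0xF4 ⊕ 0x2D = 0xD3.
P'[2]: 0x1E ⊕ 0xCC ⊕ 0x25 = 0xF7.
P'[3]: 0xAD ⊕ 0x69 ⊕ 0xDF = 0x1B.
P'[4]: 0x33 ⊕ 0xFC ⊕ 0x54 = 0x9B.
P'[5]: 0x33 ⊕ 0x79 ⊕ 0x96 = 0xDC.

P'[1] = 0xD3, P'[2] = 0xF7, P'[3] = 0x1B, P'[4] = 0x9B, P'[5] = 0xDC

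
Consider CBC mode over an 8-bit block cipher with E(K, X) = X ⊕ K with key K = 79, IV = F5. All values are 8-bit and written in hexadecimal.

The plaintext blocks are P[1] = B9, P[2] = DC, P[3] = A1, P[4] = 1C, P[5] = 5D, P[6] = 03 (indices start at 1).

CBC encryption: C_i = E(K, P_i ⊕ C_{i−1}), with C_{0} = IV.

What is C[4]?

C[1]: P[1] ⊕ F5 = 4C; E(K, 4C) = 35.
C[2]: P[2] ⊕ 35 = E9; E(K, E9) = 90.
C[3]: P[3] ⊕ 90 = 31; E(K, 31) = 48.
C[4]: P[4] ⊕ 48 = 54; E(K, 54) = 2D.

C[4] = 2D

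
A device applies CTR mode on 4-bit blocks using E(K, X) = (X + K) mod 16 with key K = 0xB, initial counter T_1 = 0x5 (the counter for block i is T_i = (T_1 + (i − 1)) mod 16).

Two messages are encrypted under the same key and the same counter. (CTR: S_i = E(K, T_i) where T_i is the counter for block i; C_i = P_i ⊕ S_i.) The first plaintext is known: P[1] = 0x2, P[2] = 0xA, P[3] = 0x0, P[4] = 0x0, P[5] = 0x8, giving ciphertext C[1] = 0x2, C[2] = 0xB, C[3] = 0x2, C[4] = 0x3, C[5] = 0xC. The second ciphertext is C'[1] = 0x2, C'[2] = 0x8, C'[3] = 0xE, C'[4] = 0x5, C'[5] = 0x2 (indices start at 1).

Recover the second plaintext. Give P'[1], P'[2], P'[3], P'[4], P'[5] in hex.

In CTR with a reused counter, both messages share the same keystream S_i, so C_i ⊕ C'_i = P_i ⊕ P'_i and thus P'_i = P_i ⊕ C_i ⊕ C'_i.
P'[1]: 0x2 ⊕ 0x2 ⊕ 0x2 = 0x2.
P'[2]: 0xA ⊕ 0xB ⊕ 0x8 = 0x9.
P'[3]: 0x0 ⊕ 0x2 ⊕ 0xE = 0xC.
P'[4]: 0x0 ⊕ 0x3 ⊕ 0x5 = 0x6.
P'[5]: 0x8 ⊕ 0xC ⊕ 0x2 = 0x6.

P'[1] = 0x2, P'[2] = 0x9, P'[3] = 0xC, P'[4] = 0x6, P'[5] = 0x6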